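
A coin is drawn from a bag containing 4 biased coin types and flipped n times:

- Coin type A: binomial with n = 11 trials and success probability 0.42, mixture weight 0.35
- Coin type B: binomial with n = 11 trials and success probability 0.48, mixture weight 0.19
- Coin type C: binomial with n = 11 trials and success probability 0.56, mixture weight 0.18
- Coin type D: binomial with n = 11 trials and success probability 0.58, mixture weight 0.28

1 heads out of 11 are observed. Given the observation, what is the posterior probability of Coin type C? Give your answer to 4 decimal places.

P(component k | x) = π_k·f_k(x) / marginal(x), where marginal(x) = Σ_j π_j·f_j(x).
Component likelihoods at x = 1 heads out of 11:
  f_A = 0.0199032
  f_B = 0.00763251
  f_C = 0.00167536
  f_D = 0.00108972
Multiply by the mixture weights:
  π_A·f_A = 0.35 × 0.0199032 = 0.0069661
  π_B·f_B = 0.19 × 0.00763251 = 0.00145018
  π_C·f_C = 0.18 × 0.00167536 = 0.000301564
  π_D·f_D = 0.28 × 0.00108972 = 0.000305121
Evidence: 0.0069661 + 0.00145018 + 0.000301564 + 0.000305121 = 0.00902297
P(Coin type C | the observation) = 0.000301564 / 0.00902297 ≈ 0.0334

0.0334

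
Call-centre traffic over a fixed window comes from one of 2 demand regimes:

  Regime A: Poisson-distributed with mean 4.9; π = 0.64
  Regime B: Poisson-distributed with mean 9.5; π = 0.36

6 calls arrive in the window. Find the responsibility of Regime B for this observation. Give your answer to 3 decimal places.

0.231

P(component k | x) = P(Z=k)·f_k(x) / marginal(x), where marginal(x) = Σ_j P(Z=j)·f_j(x).
Evaluate each component's likelihood at the observed value:
  L_A = 0.143153
  L_B = 0.0764208
Unnormalised posteriors:
  P(Z=A)·L_A = 0.64 × 0.143153 = 0.091618
  P(Z=B)·L_B = 0.36 × 0.0764208 = 0.0275115
Sum: 0.091618 + 0.0275115 = 0.11913
P(Regime B | 6 calls) = 0.0275115 / 0.11913 ≈ 0.231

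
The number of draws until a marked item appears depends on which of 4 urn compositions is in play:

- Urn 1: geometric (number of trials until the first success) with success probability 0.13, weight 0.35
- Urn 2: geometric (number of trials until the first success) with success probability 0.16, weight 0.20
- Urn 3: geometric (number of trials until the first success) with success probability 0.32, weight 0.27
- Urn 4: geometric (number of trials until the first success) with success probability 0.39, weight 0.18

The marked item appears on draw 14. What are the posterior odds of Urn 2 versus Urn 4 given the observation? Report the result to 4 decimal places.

Posterior odds = (P(Z=i) f_i(x)) / (P(Z=j) f_j(x)); the normalising sum cancels.
Geometric probabilities:
  f_1 = 0.13·(1−0.13)^13 = 0.13·0.163588 = 0.0212664
  f_2 = 0.16·(1−0.16)^13 = 0.16·0.103665 = 0.0165863
  f_3 = 0.32·(1−0.32)^13 = 0.32·0.00664685 = 0.00212699
  f_4 = 0.39·(1−0.39)^13 = 0.39·0.00161915 = 0.00063147
0.00331727 / 0.000113665 ≈ 29.1847

29.1847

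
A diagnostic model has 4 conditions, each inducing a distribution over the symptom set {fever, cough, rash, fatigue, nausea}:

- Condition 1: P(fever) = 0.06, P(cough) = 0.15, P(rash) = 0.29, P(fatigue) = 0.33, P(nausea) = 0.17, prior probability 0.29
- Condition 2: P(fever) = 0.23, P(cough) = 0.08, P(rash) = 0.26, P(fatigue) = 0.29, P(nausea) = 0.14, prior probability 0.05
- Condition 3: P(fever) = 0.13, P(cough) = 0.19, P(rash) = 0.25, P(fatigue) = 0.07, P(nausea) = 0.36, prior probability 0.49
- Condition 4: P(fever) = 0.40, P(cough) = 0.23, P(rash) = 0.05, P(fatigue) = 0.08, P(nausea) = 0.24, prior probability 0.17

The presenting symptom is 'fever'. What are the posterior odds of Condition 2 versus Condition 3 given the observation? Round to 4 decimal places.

0.1805

The posterior odds equal the prior odds times the likelihood ratio: (P(Z=i)/P(Z=j))·(f_i(x)/f_j(x)).
Component likelihoods at x = 'fever':
  f_1 = 0.06
  f_2 = 0.23
  f_3 = 0.13
  f_4 = 0.4
Posterior odds = (P(Z=2)·f_2) / (P(Z=3)·f_3) = (0.05·0.23) / (0.49·0.13) = 0.0115 / 0.0637 ≈ 0.1805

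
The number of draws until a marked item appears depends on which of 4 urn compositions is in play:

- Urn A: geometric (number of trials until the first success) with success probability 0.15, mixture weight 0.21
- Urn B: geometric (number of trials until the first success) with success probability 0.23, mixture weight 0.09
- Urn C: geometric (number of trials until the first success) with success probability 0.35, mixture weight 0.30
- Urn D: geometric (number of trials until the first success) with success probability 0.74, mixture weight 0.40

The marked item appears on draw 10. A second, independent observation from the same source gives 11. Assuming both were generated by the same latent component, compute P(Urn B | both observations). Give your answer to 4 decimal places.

0.1282

By Bayes' theorem, P(k | x) = π_k f_k(x) / Σ_j π_j f_j(x).
Since both observations come from the same component, the likelihood for component k is f_k(x₁)·f_k(x₂).
  f_A = [0.15·(1−0.15)^9 = 0.15·0.231617 = 0.0347425] × [0.0295312] = 0.00102599
  f_B = [0.23·(1−0.23)^9 = 0.23·0.0951517 = 0.0218849] × [0.0168514] = 0.00036879
  f_C = [0.35·(1−0.35)^9 = 0.35·0.0207119 = 0.00724917] × [0.00471196] = 3.41578e-05
  f_D = [0.74·(1−0.74)^9 = 0.74·5.4295e-06 = 4.01783e-06] × [1.04464e-06] = 4.19717e-12
Weight by the priors:
  π_A·f_A = 0.21 × 0.00102599 = 0.000215457
  π_B·f_B = 0.09 × 0.00036879 = 3.31911e-05
  π_C·f_C = 0.30 × 3.41578e-05 = 1.02473e-05
  π_D·f_D = 0.40 × 4.19717e-12 = 1.67887e-12
Normaliser: 0.000215457 + 3.31911e-05 + 1.02473e-05 + 1.67887e-12 = 0.000258896
P(Urn B | x) = 3.31911e-05 / 0.000258896 ≈ 0.1282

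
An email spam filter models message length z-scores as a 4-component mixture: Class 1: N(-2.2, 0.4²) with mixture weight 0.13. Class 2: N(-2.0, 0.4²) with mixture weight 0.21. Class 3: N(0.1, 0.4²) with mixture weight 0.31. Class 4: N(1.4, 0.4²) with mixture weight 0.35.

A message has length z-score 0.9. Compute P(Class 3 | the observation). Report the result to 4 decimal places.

Apply Bayes' rule: the posterior for each component is proportional to its prior times its likelihood at x.
Evaluate each component's likelihood at the observed value:
  f_1 = (1/(0.4·√(2π)))·exp(−(0.9−-2.2)²/(2·0.4²)) = 0.997356·exp(-30.03125) = 9.04574e-14
  f_2 = (1/(0.4·√(2π)))·exp(−(0.9−-2.0)²/(2·0.4²)) = 0.997356·exp(-26.28125) = 3.84634e-12
  f_3 = (1/(0.4·√(2π)))·exp(−(0.9−0.1)²/(2·0.4²)) = 0.997356·exp(-2.00000) = 0.134977
  f_4 = (1/(0.4·√(2π)))·exp(−(0.9−1.4)²/(2·0.4²)) = 0.997356·exp(-0.78125) = 0.456623
Multiply by the mixture weights:
  w_1·f_1 = 0.13 × 9.04574e-14 = 1.17595e-14
  w_2·f_2 = 0.21 × 3.84634e-12 = 8.07732e-13
  w_3·f_3 = 0.31 × 0.134977 = 0.041843
  w_4·f_4 = 0.35 × 0.456623 = 0.159818
Marginal: 1.17595e-14 + 8.07732e-13 + 0.041843 + 0.159818 = 0.201661
P(Class 3 | the observation) = 0.041843 / 0.201661 ≈ 0.2075

0.2075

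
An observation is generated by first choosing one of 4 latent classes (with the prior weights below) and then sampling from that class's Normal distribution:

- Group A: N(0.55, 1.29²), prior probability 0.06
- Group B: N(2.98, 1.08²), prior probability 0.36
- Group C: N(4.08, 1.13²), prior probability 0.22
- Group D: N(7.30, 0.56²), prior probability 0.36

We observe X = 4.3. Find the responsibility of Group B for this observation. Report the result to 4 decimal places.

P(component k | x) = P(Z=k)·f_k(x) / marginal(x), where marginal(x) = Σ_j P(Z=j)·f_j(x).
Normal densities:
  L_A = (1/(1.29·√(2π)))·exp(−(4.3−0.55)²/(2·1.29²)) = 0.309258·exp(-4.22526) = 0.00452183
  L_B = (1/(1.08·√(2π)))·exp(−(4.3−2.98)²/(2·1.08²)) = 0.369391·exp(-0.74691) = 0.175027
  L_C = (1/(1.13·√(2π)))·exp(−(4.3−4.08)²/(2·1.13²)) = 0.353046·exp(-0.01895) = 0.346418
  L_D = (1/(0.56·√(2π)))·exp(−(4.3−7.30)²/(2·0.56²)) = 0.712397·exp(-14.34949) = 4.17655e-07
Multiply by the mixture weights:
  P(Z=A)·L_A = 0.06 × 0.00452183 = 0.00027131
  P(Z=B)·L_B = 0.36 × 0.175027 = 0.0630098
  P(Z=C)·L_C = 0.22 × 0.346418 = 0.076212
  P(Z=D)·L_D = 0.36 × 4.17655e-07 = 1.50356e-07
Sum: 0.00027131 + 0.0630098 + 0.076212 + 1.50356e-07 = 0.139493
Responsibility of Group B: 0.0630098 / 0.139493 ≈ 0.4517

0.4517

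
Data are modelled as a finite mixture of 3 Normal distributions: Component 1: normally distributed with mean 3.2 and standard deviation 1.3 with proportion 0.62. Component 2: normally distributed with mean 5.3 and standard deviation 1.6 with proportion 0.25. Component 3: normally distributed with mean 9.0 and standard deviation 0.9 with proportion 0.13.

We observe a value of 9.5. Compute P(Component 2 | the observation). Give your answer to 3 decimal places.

0.039

P(component k | x) = π_k·f_k(x) / marginal(x), where marginal(x) = Σ_j π_j·f_j(x).
Normal densities:
  f_1 = (1/(1.3·√(2π)))·exp(−(9.5−3.2)²/(2·1.3²)) = 0.306879·exp(-11.74260) = 2.43904e-06
  f_2 = (1/(1.6·√(2π)))·exp(−(9.5−5.3)²/(2·1.6²)) = 0.249339·exp(-3.44531) = 0.00795261
  f_3 = (1/(0.9·√(2π)))·exp(−(9.5−9.0)²/(2·0.9²)) = 0.443269·exp(-0.15432) = 0.37988
Prior × likelihood for each component:
  π_1·f_1 = 0.62 × 2.43904e-06 = 1.5122e-06
  π_2·f_2 = 0.25 × 0.00795261 = 0.00198815
  π_3·f_3 = 0.13 × 0.37988 = 0.0493844
Evidence: 1.5122e-06 + 0.00198815 + 0.0493844 = 0.0513741
So the posterior for Component 2 is 0.00198815 / 0.0513741 ≈ 0.039.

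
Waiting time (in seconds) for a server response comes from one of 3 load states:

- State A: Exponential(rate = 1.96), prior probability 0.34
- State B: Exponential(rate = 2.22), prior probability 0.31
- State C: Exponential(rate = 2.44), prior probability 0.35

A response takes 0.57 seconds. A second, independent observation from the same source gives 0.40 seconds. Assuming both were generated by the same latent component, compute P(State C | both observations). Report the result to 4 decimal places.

0.3441

P(component k | x) = P(Z=k)·f_k(x) / marginal(x), where marginal(x) = Σ_j P(Z=j)·f_j(x).
Since both observations come from the same component, the likelihood for component k is f_k(x₁)·f_k(x₂).
  f_A = [0.641302] × [0.894889] = 0.573894
  f_B = [0.626321] × [0.913481] = 0.572132
  f_C = [0.607258] × [0.919429] = 0.558331
Prior × likelihood for each component:
  P(Z=A)·f_A = 0.34 × 0.573894 = 0.195124
  P(Z=B)·f_B = 0.31 × 0.572132 = 0.177361
  P(Z=C)·f_C = 0.35 × 0.558331 = 0.195416
Evidence: 0.195124 + 0.177361 + 0.195416 = 0.567901
P(State C | x₁,x₂) = 0.195416 / 0.567901 ≈ 0.3441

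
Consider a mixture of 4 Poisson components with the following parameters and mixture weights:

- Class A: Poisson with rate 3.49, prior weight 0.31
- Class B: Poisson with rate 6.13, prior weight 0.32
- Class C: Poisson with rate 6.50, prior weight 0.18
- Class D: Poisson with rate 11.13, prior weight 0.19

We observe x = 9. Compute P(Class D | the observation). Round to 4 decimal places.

0.3298

Posterior ∝ prior × likelihood, so P(k | x) ∝ P(Z=k) f_k(x); normalise over all components.
Component likelihoods at x = 9:
  p_A = e^(−3.49)·3.49^9/9! = 0.00645622
  p_B = e^(−6.13)·6.13^9/9! = 0.0733088
  p_C = e^(−6.50)·6.50^9/9! = 0.085811
  p_D = e^(−11.13)·11.13^9/9! = 0.105924
Multiply by the mixture weights:
  P(Z=A)·p_A = 0.31 × 0.00645622 = 0.00200143
  P(Z=B)·p_B = 0.32 × 0.0733088 = 0.0234588
  P(Z=C)·p_C = 0.18 × 0.085811 = 0.015446
  P(Z=D)·p_D = 0.19 × 0.105924 = 0.0201256
Marginal: 0.00200143 + 0.0234588 + 0.015446 + 0.0201256 = 0.0610319
Responsibility of Class D: 0.0201256 / 0.0610319 ≈ 0.3298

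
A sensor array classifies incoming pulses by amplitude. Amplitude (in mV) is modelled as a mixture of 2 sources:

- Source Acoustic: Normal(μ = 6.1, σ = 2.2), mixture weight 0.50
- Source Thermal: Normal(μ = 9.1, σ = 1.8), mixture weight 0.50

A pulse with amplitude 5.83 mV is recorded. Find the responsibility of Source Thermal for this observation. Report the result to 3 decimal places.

P(component k | x) = π_k·f_k(x) / marginal(x), where marginal(x) = Σ_j π_j·f_j(x).
Evaluate each component's likelihood at the observed value:
  L_Acoustic = (1/(2.2·√(2π)))·exp(−(5.83−6.1)²/(2·2.2²)) = 0.181337·exp(-0.00753) = 0.179977
  L_Thermal = (1/(1.8·√(2π)))·exp(−(5.83−9.1)²/(2·1.8²)) = 0.221635·exp(-1.65014) = 0.042559
Multiply by the mixture weights:
  π_Acoustic·L_Acoustic = 0.50 × 0.179977 = 0.0899884
  π_Thermal·L_Thermal = 0.50 × 0.042559 = 0.0212795
Sum: 0.0899884 + 0.0212795 = 0.111268
P(Source Thermal | x) ≈ 0.191

0.191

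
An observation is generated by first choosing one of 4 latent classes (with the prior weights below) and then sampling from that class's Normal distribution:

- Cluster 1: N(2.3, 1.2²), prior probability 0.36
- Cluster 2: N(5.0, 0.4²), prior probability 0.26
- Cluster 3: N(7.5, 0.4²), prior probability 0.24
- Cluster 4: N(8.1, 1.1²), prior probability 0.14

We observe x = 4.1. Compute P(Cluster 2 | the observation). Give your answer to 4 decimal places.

Posterior ∝ prior × likelihood, so P(k | x) ∝ π_k f_k(x); normalise over all components.
Component likelihoods at x = 4.1:
  f_1 = (1/(1.2·√(2π)))·exp(−(4.1−2.3)²/(2·1.2²)) = 0.332452·exp(-1.12500) = 0.107931
  f_2 = (1/(0.4·√(2π)))·exp(−(4.1−5.0)²/(2·0.4²)) = 0.997356·exp(-2.53125) = 0.0793491
  f_3 = (1/(0.4·√(2π)))·exp(−(4.1−7.5)²/(2·0.4²)) = 0.997356·exp(-36.12500) = 2.04156e-16
  f_4 = (1/(1.1·√(2π)))·exp(−(4.1−8.1)²/(2·1.1²)) = 0.362675·exp(-6.61157) = 0.000487696
Weight by the priors:
  π_1·f_1 = 0.36 × 0.107931 = 0.0388553
  π_2·f_2 = 0.26 × 0.0793491 = 0.0206308
  π_3·f_3 = 0.24 × 2.04156e-16 = 4.89974e-17
  π_4·f_4 = 0.14 × 0.000487696 = 6.82774e-05
Marginal: 0.0388553 + 0.0206308 + 4.89974e-17 + 6.82774e-05 = 0.0595543
Responsibility of Cluster 2: 0.0206308 / 0.0595543 ≈ 0.3464

0.3464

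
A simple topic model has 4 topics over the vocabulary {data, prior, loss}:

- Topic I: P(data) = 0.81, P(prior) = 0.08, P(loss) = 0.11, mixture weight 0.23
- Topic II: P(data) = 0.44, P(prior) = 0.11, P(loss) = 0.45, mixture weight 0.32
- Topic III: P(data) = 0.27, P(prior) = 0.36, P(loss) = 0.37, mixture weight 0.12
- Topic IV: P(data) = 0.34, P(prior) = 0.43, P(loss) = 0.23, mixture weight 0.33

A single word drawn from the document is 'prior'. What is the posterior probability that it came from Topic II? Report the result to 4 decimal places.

0.1475

P(component k | x) = w_k·f_k(x) / marginal(x), where marginal(x) = Σ_j w_j·f_j(x).
Component likelihoods at x = 'prior':
  L_I = P(prior | comp) = 0.08
  L_II = P(prior | comp) = 0.11
  L_III = P(prior | comp) = 0.36
  L_IV = P(prior | comp) = 0.43
Unnormalised posteriors:
  w_I·L_I = 0.23 × 0.08 = 0.0184
  w_II·L_II = 0.32 × 0.11 = 0.0352
  w_III·L_III = 0.12 × 0.36 = 0.0432
  w_IV·L_IV = 0.33 × 0.43 = 0.1419
Sum: 0.0184 + 0.0352 + 0.0432 + 0.1419 = 0.2387
Responsibility of Topic II: 0.0352 / 0.2387 ≈ 0.1475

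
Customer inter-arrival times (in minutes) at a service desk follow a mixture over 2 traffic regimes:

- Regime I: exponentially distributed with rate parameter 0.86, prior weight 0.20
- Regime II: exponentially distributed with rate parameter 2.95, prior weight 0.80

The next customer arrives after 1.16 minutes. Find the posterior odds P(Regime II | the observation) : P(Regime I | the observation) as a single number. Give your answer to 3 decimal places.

Posterior odds = (P(Z=i) f_i(x)) / (P(Z=j) f_j(x)); the normalising sum cancels.
Exponential densities:
  p_I = 0.317137
  p_II = 0.0963089
0.0770471 / 0.0634273 ≈ 1.215

1.215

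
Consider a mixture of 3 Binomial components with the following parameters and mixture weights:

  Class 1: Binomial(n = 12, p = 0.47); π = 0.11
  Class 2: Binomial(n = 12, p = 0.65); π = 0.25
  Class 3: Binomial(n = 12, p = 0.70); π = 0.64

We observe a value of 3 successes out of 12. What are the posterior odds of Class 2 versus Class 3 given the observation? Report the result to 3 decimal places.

Posterior odds = (π_i f_i(x)) / (π_j f_j(x)); the normalising sum cancels.
Component likelihoods at x = 3 successes out of 12:
  f_1 = 0.0753701
  f_2 = 0.00476184
  f_3 = 0.00148528
Posterior odds = (π_2·f_2) / (π_3·f_3) = (0.25·0.00476184) / (0.64·0.00148528) = 0.00119046 / 0.000950579 ≈ 1.252

1.252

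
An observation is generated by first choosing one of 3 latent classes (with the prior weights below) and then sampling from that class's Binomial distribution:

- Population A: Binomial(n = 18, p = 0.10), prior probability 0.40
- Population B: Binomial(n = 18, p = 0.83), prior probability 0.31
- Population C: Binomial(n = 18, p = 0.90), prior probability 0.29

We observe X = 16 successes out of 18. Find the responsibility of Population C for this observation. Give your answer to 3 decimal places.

P(component k | x) = P(Z=k)·f_k(x) / marginal(x), where marginal(x) = Σ_j P(Z=j)·f_j(x).
Component likelihoods at x = 16 successes out of 18:
  L_A = C(18,16)·0.10^16·0.90^2 = 153·1e-16·0.81 = 1.2393e-14
  L_B = C(18,16)·0.83^16·0.17^2 = 153·0.0507282·0.0289 = 0.224305
  L_C = C(18,16)·0.90^16·0.10^2 = 153·0.185302·0.01 = 0.283512
Weight by the priors:
  P(Z=A)·L_A = 0.40 × 1.2393e-14 = 4.9572e-15
  P(Z=B)·L_B = 0.31 × 0.224305 = 0.0695345
  P(Z=C)·L_C = 0.29 × 0.283512 = 0.0822185
Evidence: 4.9572e-15 + 0.0695345 + 0.0822185 = 0.151753
So the posterior for Population C is 0.0822185 / 0.151753 ≈ 0.542.

0.542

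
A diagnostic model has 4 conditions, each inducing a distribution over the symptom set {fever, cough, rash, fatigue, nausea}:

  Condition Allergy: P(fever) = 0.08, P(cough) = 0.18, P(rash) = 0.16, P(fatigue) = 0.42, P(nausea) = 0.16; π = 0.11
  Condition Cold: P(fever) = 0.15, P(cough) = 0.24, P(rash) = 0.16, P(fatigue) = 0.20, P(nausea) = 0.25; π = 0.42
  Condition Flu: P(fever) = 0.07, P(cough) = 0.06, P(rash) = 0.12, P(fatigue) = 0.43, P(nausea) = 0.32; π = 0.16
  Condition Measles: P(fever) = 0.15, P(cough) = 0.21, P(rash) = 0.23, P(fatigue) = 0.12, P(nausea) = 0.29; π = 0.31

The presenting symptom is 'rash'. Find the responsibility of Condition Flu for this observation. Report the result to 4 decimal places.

0.1095

Apply Bayes' rule: the posterior for each component is proportional to its prior times its likelihood at x.
Categorical probabilities:
  f_Allergy = P(rash | comp) = 0.16
  f_Cold = P(rash | comp) = 0.16
  f_Flu = P(rash | comp) = 0.12
  f_Measles = P(rash | comp) = 0.23
Prior × likelihood for each component:
  π_Allergy·f_Allergy = 0.11 × 0.16 = 0.0176
  π_Cold·f_Cold = 0.42 × 0.16 = 0.0672
  π_Flu·f_Flu = 0.16 × 0.12 = 0.0192
  π_Measles·f_Measles = 0.31 × 0.23 = 0.0713
Normaliser: 0.0176 + 0.0672 + 0.0192 + 0.0713 = 0.1753
Responsibility of Condition Flu: 0.0192 / 0.1753 ≈ 0.1095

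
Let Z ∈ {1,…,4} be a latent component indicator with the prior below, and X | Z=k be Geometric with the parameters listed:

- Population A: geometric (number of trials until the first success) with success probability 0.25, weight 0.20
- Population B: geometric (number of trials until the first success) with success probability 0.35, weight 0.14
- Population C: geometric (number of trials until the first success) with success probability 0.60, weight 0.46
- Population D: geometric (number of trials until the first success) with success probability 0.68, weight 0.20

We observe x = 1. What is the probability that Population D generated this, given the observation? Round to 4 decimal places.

By Bayes' theorem, P(k | x) = π_k f_k(x) / Σ_j π_j f_j(x).
Evaluate each component's likelihood at the observed value:
  f_A = 0.25·(1−0.25)^0 = 0.25·1 = 0.25
  f_B = 0.35·(1−0.35)^0 = 0.35·1 = 0.35
  f_C = 0.60·(1−0.60)^0 = 0.60·1 = 0.6
  f_D = 0.68·(1−0.68)^0 = 0.68·1 = 0.68
Prior × likelihood for each component:
  π_A·f_A = 0.20 × 0.25 = 0.05
  π_B·f_B = 0.14 × 0.35 = 0.049
  π_C·f_C = 0.46 × 0.6 = 0.276
  π_D·f_D = 0.20 × 0.68 = 0.136
Normaliser: 0.05 + 0.049 + 0.276 + 0.136 = 0.511
P(Population D | x) = 0.136 / 0.511 ≈ 0.2661

0.2661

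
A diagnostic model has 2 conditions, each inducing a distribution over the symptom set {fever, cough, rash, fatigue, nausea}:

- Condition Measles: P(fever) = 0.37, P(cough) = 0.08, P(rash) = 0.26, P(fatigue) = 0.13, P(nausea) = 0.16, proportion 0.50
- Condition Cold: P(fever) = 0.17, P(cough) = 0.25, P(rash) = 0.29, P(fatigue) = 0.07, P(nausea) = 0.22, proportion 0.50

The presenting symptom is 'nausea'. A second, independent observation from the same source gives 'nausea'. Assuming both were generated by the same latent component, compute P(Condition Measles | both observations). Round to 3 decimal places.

0.346

By Bayes' theorem, P(k | x) = P(Z=k) f_k(x) / Σ_j P(Z=j) f_j(x).
Since both observations come from the same component, the likelihood for component k is f_k(x₁)·f_k(x₂).
  f_Measles = [0.16] × [0.16] = 0.0256
  f_Cold = [0.22] × [0.22] = 0.0484
Multiply by the mixture weights:
  P(Z=Measles)·f_Measles = 0.50 × 0.0256 = 0.0128
  P(Z=Cold)·f_Cold = 0.50 × 0.0484 = 0.0242
Normaliser: 0.0128 + 0.0242 = 0.037
So the posterior for Condition Measles is 0.0128 / 0.037 ≈ 0.346.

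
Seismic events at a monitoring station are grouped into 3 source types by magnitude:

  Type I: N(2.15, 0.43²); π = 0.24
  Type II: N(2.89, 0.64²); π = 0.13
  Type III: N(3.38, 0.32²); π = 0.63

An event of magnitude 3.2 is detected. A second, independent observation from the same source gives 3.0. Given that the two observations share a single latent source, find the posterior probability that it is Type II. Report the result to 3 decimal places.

0.096

By Bayes' theorem, P(k | x) = π_k f_k(x) / Σ_j π_j f_j(x).
Since both observations come from the same component, the likelihood for component k is f_k(x₁)·f_k(x₂).
  L_I = [0.047061] × [0.131503] = 0.00618866
  L_II = [0.554349] × [0.614208] = 0.340485
  L_III = [1.06427] × [0.615954] = 0.655544
Prior × likelihood for each component:
  π_I·L_I = 0.24 × 0.00618866 = 0.00148528
  π_II·L_II = 0.13 × 0.340485 = 0.0442631
  π_III·L_III = 0.63 × 0.655544 = 0.412993
Evidence: 0.00148528 + 0.0442631 + 0.412993 = 0.458741
So the posterior for Type II is 0.0442631 / 0.458741 ≈ 0.096.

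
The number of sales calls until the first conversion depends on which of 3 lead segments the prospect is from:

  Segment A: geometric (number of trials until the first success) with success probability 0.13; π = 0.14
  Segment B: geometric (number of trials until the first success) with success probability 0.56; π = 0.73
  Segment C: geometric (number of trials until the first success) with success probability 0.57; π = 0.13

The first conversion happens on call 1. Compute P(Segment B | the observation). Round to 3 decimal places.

Apply Bayes' rule: the posterior for each component is proportional to its prior times its likelihood at x.
Component likelihoods at x = 1:
  f_A = 0.13·(1−0.13)^0 = 0.13·1 = 0.13
  f_B = 0.56·(1−0.56)^0 = 0.56·1 = 0.56
  f_C = 0.57·(1−0.57)^0 = 0.57·1 = 0.57
Weight by the priors:
  π_A·f_A = 0.14 × 0.13 = 0.0182
  π_B·f_B = 0.73 × 0.56 = 0.4088
  π_C·f_C = 0.13 × 0.57 = 0.0741
Denominator: 0.0182 + 0.4088 + 0.0741 = 0.5011
P(Segment B | x) = 0.4088 / 0.5011 ≈ 0.816

0.816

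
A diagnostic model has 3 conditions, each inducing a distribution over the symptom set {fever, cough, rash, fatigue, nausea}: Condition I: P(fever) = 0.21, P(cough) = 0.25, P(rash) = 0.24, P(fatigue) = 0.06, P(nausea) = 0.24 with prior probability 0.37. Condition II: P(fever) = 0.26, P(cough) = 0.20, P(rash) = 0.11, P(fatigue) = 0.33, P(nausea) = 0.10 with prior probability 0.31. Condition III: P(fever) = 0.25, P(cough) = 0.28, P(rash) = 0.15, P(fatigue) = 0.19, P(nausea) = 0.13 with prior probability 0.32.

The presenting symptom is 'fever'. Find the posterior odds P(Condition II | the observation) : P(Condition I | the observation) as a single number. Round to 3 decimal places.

1.037

The posterior odds equal the prior odds times the likelihood ratio: (w_i/w_j)·(f_i(x)/f_j(x)).
Component likelihoods at x = 'fever':
  p_I = P(fever | comp) = 0.21
  p_II = P(fever | comp) = 0.26
  p_III = P(fever | comp) = 0.25
Odds = (0.31/0.37) × (0.26/0.21) = 0.837838 × 1.2381 ≈ 1.037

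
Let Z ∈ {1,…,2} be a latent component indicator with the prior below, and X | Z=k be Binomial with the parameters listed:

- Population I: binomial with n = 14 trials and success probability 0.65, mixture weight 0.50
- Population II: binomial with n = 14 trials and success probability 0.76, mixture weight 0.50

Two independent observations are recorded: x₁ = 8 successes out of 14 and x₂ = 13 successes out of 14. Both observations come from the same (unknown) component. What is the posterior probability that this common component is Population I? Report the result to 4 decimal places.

0.3447

Posterior ∝ prior × likelihood, so P(k | x) ∝ π_k f_k(x); normalise over all components.
Since both observations come from the same component, the likelihood for component k is f_k(x₁)·f_k(x₂).
  f_I = [C(14,8)·0.65^8·0.35^6 = 3003·0.0318645·0.00183827 = 0.175902] × [0.0181163] = 0.00318669
  f_II = [C(14,8)·0.76^8·0.24^6 = 3003·0.111303·0.000191103 = 0.0638751] × [0.0948235] = 0.00605686
Prior × likelihood for each component:
  π_I·f_I = 0.50 × 0.00318669 = 0.00159335
  π_II·f_II = 0.50 × 0.00605686 = 0.00302843
Denominator: 0.00159335 + 0.00302843 = 0.00462178
Responsibility of Population I: 0.00159335 / 0.00462178 ≈ 0.3447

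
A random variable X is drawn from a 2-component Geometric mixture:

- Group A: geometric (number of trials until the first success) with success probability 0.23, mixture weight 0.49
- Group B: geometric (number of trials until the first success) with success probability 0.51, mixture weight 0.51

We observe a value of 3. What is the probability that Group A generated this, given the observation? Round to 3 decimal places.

Apply Bayes' rule: the posterior for each component is proportional to its prior times its likelihood at x.
Component likelihoods at x = 3:
  f_A = 0.23·(1−0.23)^2 = 0.23·0.5929 = 0.136367
  f_B = 0.51·(1−0.51)^2 = 0.51·0.2401 = 0.122451
Prior × likelihood for each component:
  P(Z=A)·f_A = 0.49 × 0.136367 = 0.0668198
  P(Z=B)·f_B = 0.51 × 0.122451 = 0.06245
Marginal: 0.0668198 + 0.06245 = 0.12927
So the posterior for Group A is 0.0668198 / 0.12927 ≈ 0.517.

0.517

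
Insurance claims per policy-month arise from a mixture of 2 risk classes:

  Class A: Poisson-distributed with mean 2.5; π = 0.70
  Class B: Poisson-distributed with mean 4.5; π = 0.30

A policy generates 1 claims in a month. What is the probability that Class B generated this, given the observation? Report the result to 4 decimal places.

Apply Bayes' rule: the posterior for each component is proportional to its prior times its likelihood at x.
Component likelihoods at x = 1 claims:
  f_A = 0.205212
  f_B = 0.0499905
Unnormalised posteriors:
  π_A·f_A = 0.70 × 0.205212 = 0.143649
  π_B·f_B = 0.30 × 0.0499905 = 0.0149971
Marginal: 0.143649 + 0.0149971 = 0.158646
P(Class B | 1 claims) ≈ 0.0945

0.0945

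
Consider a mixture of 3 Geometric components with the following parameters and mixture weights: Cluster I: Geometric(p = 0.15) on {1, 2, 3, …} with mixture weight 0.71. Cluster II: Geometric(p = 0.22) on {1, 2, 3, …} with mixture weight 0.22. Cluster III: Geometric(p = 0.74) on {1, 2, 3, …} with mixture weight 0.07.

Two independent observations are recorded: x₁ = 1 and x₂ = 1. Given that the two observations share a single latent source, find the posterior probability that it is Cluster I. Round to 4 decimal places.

P(component k | x) = π_k·f_k(x) / marginal(x), where marginal(x) = Σ_j π_j·f_j(x).
Since both observations come from the same component, the likelihood for component k is f_k(x₁)·f_k(x₂).
  p_I = [0.15·(1−0.15)^0 = 0.15·1 = 0.15] × [0.15] = 0.0225
  p_II = [0.22·(1−0.22)^0 = 0.22·1 = 0.22] × [0.22] = 0.0484
  p_III = [0.74·(1−0.74)^0 = 0.74·1 = 0.74] × [0.74] = 0.5476
Prior × likelihood for each component:
  π_I·p_I = 0.71 × 0.0225 = 0.015975
  π_II·p_II = 0.22 × 0.0484 = 0.010648
  π_III·p_III = 0.07 × 0.5476 = 0.038332
Denominator: 0.015975 + 0.010648 + 0.038332 = 0.064955
So the posterior for Cluster I is 0.015975 / 0.064955 ≈ 0.2459.

0.2459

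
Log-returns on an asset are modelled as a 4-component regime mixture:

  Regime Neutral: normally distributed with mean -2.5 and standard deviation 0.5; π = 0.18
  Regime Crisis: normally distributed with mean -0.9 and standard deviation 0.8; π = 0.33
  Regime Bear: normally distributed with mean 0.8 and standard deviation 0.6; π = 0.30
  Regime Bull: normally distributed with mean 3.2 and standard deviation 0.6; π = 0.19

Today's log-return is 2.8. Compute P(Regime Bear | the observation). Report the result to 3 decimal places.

Apply Bayes' rule: the posterior for each component is proportional to its prior times its likelihood at x.
Evaluate each component's likelihood at the observed value:
  p_Neutral = (1/(0.5·√(2π)))·exp(−(2.8−-2.5)²/(2·0.5²)) = 0.797885·exp(-56.18000) = 3.18622e-25
  p_Crisis = (1/(0.8·√(2π)))·exp(−(2.8−-0.9)²/(2·0.8²)) = 0.498678·exp(-10.69531) = 1.12955e-05
  p_Bear = (1/(0.6·√(2π)))·exp(−(2.8−0.8)²/(2·0.6²)) = 0.664904·exp(-5.55556) = 0.00257046
  p_Bull = (1/(0.6·√(2π)))·exp(−(2.8−3.2)²/(2·0.6²)) = 0.664904·exp(-0.22222) = 0.532413
Multiply by the mixture weights:
  π_Neutral·p_Neutral = 0.18 × 3.18622e-25 = 5.7352e-26
  π_Crisis·p_Crisis = 0.33 × 1.12955e-05 = 3.72751e-06
  π_Bear·p_Bear = 0.30 × 0.00257046 = 0.000771139
  π_Bull·p_Bull = 0.19 × 0.532413 = 0.101159
Sum: 5.7352e-26 + 3.72751e-06 + 0.000771139 + 0.101159 = 0.101933
P(Regime Bear | x) ≈ 0.008

0.008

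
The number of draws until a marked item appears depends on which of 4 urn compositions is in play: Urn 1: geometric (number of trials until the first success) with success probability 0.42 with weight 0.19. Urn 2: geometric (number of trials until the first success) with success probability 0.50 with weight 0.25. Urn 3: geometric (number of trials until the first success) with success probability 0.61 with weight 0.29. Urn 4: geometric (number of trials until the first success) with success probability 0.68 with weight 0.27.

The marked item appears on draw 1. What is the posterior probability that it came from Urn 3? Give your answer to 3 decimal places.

Apply Bayes' rule: the posterior for each component is proportional to its prior times its likelihood at x.
Evaluate each component's likelihood at the observed value:
  p_1 = 0.42·(1−0.42)^0 = 0.42·1 = 0.42
  p_2 = 0.50·(1−0.50)^0 = 0.50·1 = 0.5
  p_3 = 0.61·(1−0.61)^0 = 0.61·1 = 0.61
  p_4 = 0.68·(1−0.68)^0 = 0.68·1 = 0.68
Weight by the priors:
  π_1·p_1 = 0.19 × 0.42 = 0.0798
  π_2·p_2 = 0.25 × 0.5 = 0.125
  π_3·p_3 = 0.29 × 0.61 = 0.1769
  π_4·p_4 = 0.27 × 0.68 = 0.1836
Sum: 0.0798 + 0.125 + 0.1769 + 0.1836 = 0.5653
So the posterior for Urn 3 is 0.1769 / 0.5653 ≈ 0.313.

0.313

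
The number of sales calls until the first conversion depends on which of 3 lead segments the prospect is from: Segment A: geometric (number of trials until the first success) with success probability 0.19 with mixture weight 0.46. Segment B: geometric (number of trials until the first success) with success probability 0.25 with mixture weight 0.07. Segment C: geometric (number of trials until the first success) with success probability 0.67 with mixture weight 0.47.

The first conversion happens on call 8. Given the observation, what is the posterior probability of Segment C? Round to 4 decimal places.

By Bayes' theorem, P(k | x) = π_k f_k(x) / Σ_j π_j f_j(x).
Geometric probabilities:
  f_A = 0.0434659
  f_B = 0.033371
  f_C = 0.000285544
Multiply by the mixture weights:
  π_A·f_A = 0.46 × 0.0434659 = 0.0199943
  π_B·f_B = 0.07 × 0.033371 = 0.00233597
  π_C·f_C = 0.47 × 0.000285544 = 0.000134205
Denominator: 0.0199943 + 0.00233597 + 0.000134205 = 0.0224645
P(Segment C | data) = 0.000134205 / 0.0224645 ≈ 0.0060

0.0060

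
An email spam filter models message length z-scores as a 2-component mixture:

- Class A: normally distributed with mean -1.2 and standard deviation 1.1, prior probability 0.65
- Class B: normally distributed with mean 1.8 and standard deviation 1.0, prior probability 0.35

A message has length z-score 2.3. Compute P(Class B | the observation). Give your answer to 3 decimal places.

By Bayes' theorem, P(k | x) = w_k f_k(x) / Σ_j w_j f_j(x).
Component likelihoods at x = 2.3:
  L_A = (1/(1.1·√(2π)))·exp(−(2.3−-1.2)²/(2·1.1²)) = 0.362675·exp(-5.06198) = 0.00229681
  L_B = (1/(1.0·√(2π)))·exp(−(2.3−1.8)²/(2·1.0²)) = 0.398942·exp(-0.12500) = 0.352065
Prior × likelihood for each component:
  w_A·L_A = 0.65 × 0.00229681 = 0.00149293
  w_B·L_B = 0.35 × 0.352065 = 0.123223
Evidence: 0.00149293 + 0.123223 = 0.124716
P(Class B | data) ≈ 0.988

0.988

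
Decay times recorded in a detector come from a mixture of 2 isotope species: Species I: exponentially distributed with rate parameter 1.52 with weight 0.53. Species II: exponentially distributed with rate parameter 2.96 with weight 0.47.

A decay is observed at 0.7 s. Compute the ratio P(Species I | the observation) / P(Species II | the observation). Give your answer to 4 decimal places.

The posterior odds equal the prior odds times the likelihood ratio: (π_i/π_j)·(f_i(x)/f_j(x)).
Evaluate each component's likelihood at the observed value:
  f_I = 1.52·e^(−1.52·0.7) = 1.52·e^(−1.0640) = 0.524511
  f_II = 2.96·e^(−2.96·0.7) = 2.96·e^(−2.0720) = 0.372764
Odds = (0.53/0.47) × (0.524511/0.372764) = 1.12766 × 1.40709 ≈ 1.5867

1.5867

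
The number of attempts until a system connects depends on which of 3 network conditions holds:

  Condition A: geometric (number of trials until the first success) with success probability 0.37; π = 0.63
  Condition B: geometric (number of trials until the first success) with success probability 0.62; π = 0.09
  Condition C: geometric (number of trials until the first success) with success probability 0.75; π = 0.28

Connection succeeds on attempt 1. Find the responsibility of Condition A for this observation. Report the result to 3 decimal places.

0.467

By Bayes' theorem, P(k | x) = π_k f_k(x) / Σ_j π_j f_j(x).
Geometric probabilities:
  f_A = 0.37·(1−0.37)^0 = 0.37·1 = 0.37
  f_B = 0.62·(1−0.62)^0 = 0.62·1 = 0.62
  f_C = 0.75·(1−0.75)^0 = 0.75·1 = 0.75
Multiply by the mixture weights:
  π_A·f_A = 0.63 × 0.37 = 0.2331
  π_B·f_B = 0.09 × 0.62 = 0.0558
  π_C·f_C = 0.28 × 0.75 = 0.21
Sum: 0.2331 + 0.0558 + 0.21 = 0.4989
So the posterior for Condition A is 0.2331 / 0.4989 ≈ 0.467.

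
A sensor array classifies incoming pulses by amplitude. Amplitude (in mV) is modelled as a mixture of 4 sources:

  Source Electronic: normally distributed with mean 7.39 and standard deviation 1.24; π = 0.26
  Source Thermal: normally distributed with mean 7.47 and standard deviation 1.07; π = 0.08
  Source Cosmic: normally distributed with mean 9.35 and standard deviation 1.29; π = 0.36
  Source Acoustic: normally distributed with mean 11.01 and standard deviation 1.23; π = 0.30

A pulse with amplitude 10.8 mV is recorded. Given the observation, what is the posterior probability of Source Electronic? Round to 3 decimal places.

Posterior ∝ prior × likelihood, so P(k | x) ∝ π_k f_k(x); normalise over all components.
Component likelihoods at x = 10.8 mV:
  f_Electronic = (1/(1.24·√(2π)))·exp(−(10.8−7.39)²/(2·1.24²)) = 0.321728·exp(-3.78125) = 0.00733352
  f_Thermal = (1/(1.07·√(2π)))·exp(−(10.8−7.47)²/(2·1.07²)) = 0.372843·exp(-4.84274) = 0.00294003
  f_Cosmic = (1/(1.29·√(2π)))·exp(−(10.8−9.35)²/(2·1.29²)) = 0.309258·exp(-0.63172) = 0.164425
  f_Acoustic = (1/(1.23·√(2π)))·exp(−(10.8−11.01)²/(2·1.23²)) = 0.324343·exp(-0.01457) = 0.31965
Weight by the priors:
  π_Electronic·f_Electronic = 0.26 × 0.00733352 = 0.00190671
  π_Thermal·f_Thermal = 0.08 × 0.00294003 = 0.000235203
  π_Cosmic·f_Cosmic = 0.36 × 0.164425 = 0.0591928
  π_Acoustic·f_Acoustic = 0.30 × 0.31965 = 0.0958951
Evidence: 0.00190671 + 0.000235203 + 0.0591928 + 0.0958951 = 0.15723
Responsibility of Source Electronic: 0.00190671 / 0.15723 ≈ 0.012

0.012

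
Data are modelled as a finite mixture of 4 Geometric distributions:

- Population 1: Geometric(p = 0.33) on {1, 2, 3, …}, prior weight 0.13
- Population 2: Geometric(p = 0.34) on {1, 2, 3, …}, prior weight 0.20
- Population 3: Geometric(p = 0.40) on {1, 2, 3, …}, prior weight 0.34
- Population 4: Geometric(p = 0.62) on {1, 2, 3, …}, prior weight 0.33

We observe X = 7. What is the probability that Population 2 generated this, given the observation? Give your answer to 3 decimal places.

0.341

The responsibility of component k is w_k f_k(x) divided by Σ_j w_j f_j(x).
Evaluate each component's likelihood at the observed value:
  p_1 = 0.33·(1−0.33)^6 = 0.33·0.0904584 = 0.0298513
  p_2 = 0.34·(1−0.34)^6 = 0.34·0.082654 = 0.0281023
  p_3 = 0.40·(1−0.40)^6 = 0.40·0.046656 = 0.0186624
  p_4 = 0.62·(1−0.62)^6 = 0.62·0.00301094 = 0.00186678
Multiply by the mixture weights:
  w_1·p_1 = 0.13 × 0.0298513 = 0.00388066
  w_2·p_2 = 0.20 × 0.0281023 = 0.00562047
  w_3·p_3 = 0.34 × 0.0186624 = 0.00634522
  w_4·p_4 = 0.33 × 0.00186678 = 0.000616038
Marginal: 0.00388066 + 0.00562047 + 0.00634522 + 0.000616038 = 0.0164624
P(Population 2 | x) = 0.00562047 / 0.0164624 ≈ 0.341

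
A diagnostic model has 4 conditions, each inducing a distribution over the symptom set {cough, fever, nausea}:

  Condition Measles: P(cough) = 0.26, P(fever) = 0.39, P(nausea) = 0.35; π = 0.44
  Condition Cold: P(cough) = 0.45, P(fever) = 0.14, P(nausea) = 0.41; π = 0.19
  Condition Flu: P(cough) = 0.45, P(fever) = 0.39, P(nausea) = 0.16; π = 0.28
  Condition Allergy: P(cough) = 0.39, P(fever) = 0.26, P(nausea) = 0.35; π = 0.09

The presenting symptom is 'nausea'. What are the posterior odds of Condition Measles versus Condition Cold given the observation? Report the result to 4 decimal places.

Posterior odds = (w_i f_i(x)) / (w_j f_j(x)); the normalising sum cancels.
Component likelihoods at x = 'nausea':
  p_Measles = 0.35
  p_Cold = 0.41
  p_Flu = 0.16
  p_Allergy = 0.35
Odds = (0.44/0.19) × (0.35/0.41) = 2.31579 × 0.853659 ≈ 1.9769

1.9769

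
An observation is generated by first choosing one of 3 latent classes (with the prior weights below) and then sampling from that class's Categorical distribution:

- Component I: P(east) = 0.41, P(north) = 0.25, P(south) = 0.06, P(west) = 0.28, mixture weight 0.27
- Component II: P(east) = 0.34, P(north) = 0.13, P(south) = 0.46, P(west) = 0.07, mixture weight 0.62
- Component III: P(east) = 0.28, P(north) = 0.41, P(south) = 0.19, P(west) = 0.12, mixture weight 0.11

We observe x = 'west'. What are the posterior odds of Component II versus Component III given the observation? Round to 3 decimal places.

3.288

Posterior odds = (P(Z=i) f_i(x)) / (P(Z=j) f_j(x)); the normalising sum cancels.
Categorical probabilities:
  f_I = P(west | comp) = 0.28
  f_II = P(west | comp) = 0.07
  f_III = P(west | comp) = 0.12
Posterior odds = (P(Z=II)·f_II) / (P(Z=III)·f_III) = (0.62·0.07) / (0.11·0.12) = 0.0434 / 0.0132 ≈ 3.288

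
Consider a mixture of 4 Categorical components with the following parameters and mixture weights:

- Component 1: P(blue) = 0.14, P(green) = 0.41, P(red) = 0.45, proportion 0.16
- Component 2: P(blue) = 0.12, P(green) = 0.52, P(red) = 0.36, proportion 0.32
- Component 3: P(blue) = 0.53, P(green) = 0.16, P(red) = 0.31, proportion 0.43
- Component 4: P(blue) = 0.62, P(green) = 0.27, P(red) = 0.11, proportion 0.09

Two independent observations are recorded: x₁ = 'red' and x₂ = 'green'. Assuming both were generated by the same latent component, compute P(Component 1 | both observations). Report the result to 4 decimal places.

By Bayes' theorem, P(k | x) = π_k f_k(x) / Σ_j π_j f_j(x).
Since both observations come from the same component, the likelihood for component k is f_k(x₁)·f_k(x₂).
  f_1 = [0.45] × [0.41] = 0.1845
  f_2 = [0.36] × [0.52] = 0.1872
  f_3 = [0.31] × [0.16] = 0.0496
  f_4 = [0.11] × [0.27] = 0.0297
Weight by the priors:
  π_1·f_1 = 0.16 × 0.1845 = 0.02952
  π_2·f_2 = 0.32 × 0.1872 = 0.059904
  π_3·f_3 = 0.43 × 0.0496 = 0.021328
  π_4·f_4 = 0.09 × 0.0297 = 0.002673
Evidence: 0.02952 + 0.059904 + 0.021328 + 0.002673 = 0.113425
So the posterior for Component 1 is 0.02952 / 0.113425 ≈ 0.2603.

0.2603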